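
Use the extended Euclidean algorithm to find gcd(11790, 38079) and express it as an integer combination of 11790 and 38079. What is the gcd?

Apply Euclid's algorithm to 38079 and 11790:
38079 = 3*11790 + 2709
11790 = 4*2709 + 954
2709 = 2*954 + 801
954 = 1*801 + 153
801 = 5*153 + 36
153 = 4*36 + 9
36 = 4*9 + 0
gcd(11790, 38079) = 9.
Back-substituting:
9 = 153 − 4·36
9 = −4·801 + 21·153
9 = 21·954 − 25·801
9 = −25·2709 + 71·954
9 = 71·11790 − 309·2709
9 = −309·38079 + 998·11790
So 9 = (-309)·38079 + (998)·11790.

9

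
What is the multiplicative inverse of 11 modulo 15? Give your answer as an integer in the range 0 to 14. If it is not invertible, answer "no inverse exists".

Extended Euclidean algorithm:
15 = 1×11 + 4
11 = 2×4 + 3
4 = 1×3 + 1
3 = 3×1 + 0
gcd = 1, so the inverse exists. Back-substitute:
1 = 4 − 3
1 = −11 + 3·4
1 = 3·15 − 4·11
So 11·(-4) ≡ 1 (mod 15), and -4 ≡ 11 (mod 15).

11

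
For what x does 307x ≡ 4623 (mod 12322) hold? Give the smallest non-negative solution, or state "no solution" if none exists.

7039

First find gcd(307, 12322):
12322 = 40*307 + 42
307 = 7*42 + 13
42 = 3*13 + 3
13 = 4*3 + 1
3 = 3*1 + 0
gcd = 1, so a unique solution mod 12322 exists.
Back-substitute for the Bézout coefficients:
1 = 13 − 4·3
1 = −4·42 + 13·13
1 = 13·307 − 95·42
1 = −95·12322 + 3813·307
So 307·(3813) ≡ 1 (mod 12322), giving 307⁻¹ ≡ 3813.
x ≡ 307⁻¹·4623 ≡ 3813·4623 ≡ 7039 (mod 12322).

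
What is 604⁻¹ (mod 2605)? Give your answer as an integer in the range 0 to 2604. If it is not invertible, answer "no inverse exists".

634

Extended Euclidean algorithm:
2605 = 4·604 + 189
604 = 3·189 + 37
189 = 5·37 + 4
37 = 9·4 + 1
4 = 4·1 + 0
The gcd is 1. Working backward:
1 = 37 − 9·4
1 = −9·189 + 46·37
1 = 46·604 − 147·189
1 = −147·2605 + 634·604
So 604·634 ≡ 1 (mod 2605).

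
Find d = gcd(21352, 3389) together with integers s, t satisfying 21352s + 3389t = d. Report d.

Euclidean algorithm:
21352 = 6*3389 + 1018
3389 = 3*1018 + 335
1018 = 3*335 + 13
335 = 25*13 + 10
13 = 1*10 + 3
10 = 3*3 + 1
3 = 3*1 + 0
gcd(21352, 3389) = 1.
Back-substituting:
1 = 10 − 3·3
1 = −3·13 + 4·10
1 = 4·335 − 103·13
1 = −103·1018 + 313·335
1 = 313·3389 − 1042·1018
1 = −1042·21352 + 6565·3389
So 1 = (-1042)·21352 + (6565)·3389.

1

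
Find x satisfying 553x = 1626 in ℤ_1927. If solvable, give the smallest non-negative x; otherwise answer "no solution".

First find gcd(553, 1927):
1927 = 3·553 + 268
553 = 2·268 + 17
268 = 15·17 + 13
17 = 1·13 + 4
13 = 3·4 + 1
4 = 4·1 + 0
gcd = 1, so a unique solution mod 1927 exists.
Back-substitute for the Bézout coefficients:
1 = 13 − 3·4
1 = −3·17 + 4·13
1 = 4·268 − 63·17
1 = −63·553 + 130·268
1 = 130·1927 − 453·553
So 553·(-453) ≡ 1 (mod 1927), giving 553⁻¹ ≡ 1474.
x ≡ 553⁻¹·1626 ≡ 1474·1626 ≡ 1463 (mod 1927).

1463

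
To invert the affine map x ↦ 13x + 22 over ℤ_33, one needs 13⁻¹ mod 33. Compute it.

Extended Euclidean algorithm:
33 = 2*13 + 7
13 = 1*7 + 6
7 = 1*6 + 1
6 = 6*1 + 0
gcd = 1, so the inverse exists. Back-substitute:
1 = 7 − 6
1 = −13 + 2·7
1 = 2·33 − 5·13
Thus 13·(-5) ≡ 1 (mod 33); reducing, -5 mod 33 = 28.

28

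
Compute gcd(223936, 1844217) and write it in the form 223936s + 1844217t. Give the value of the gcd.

Euclidean algorithm:
1844217 = 8·223936 + 52729
223936 = 4·52729 + 13020
52729 = 4·13020 + 649
13020 = 20·649 + 40
649 = 16·40 + 9
40 = 4·9 + 4
9 = 2·4 + 1
4 = 4·1 + 0
gcd(223936, 1844217) = 1.
Express as a combination:
1 = 9 − 2·4
1 = −2·40 + 9·9
1 = 9·649 − 146·40
1 = −146·13020 + 2929·649
1 = 2929·52729 − 11862·13020
1 = −11862·223936 + 50377·52729
1 = 50377·1844217 − 414878·223936
So 1 = (50377)·1844217 + (-414878)·223936.

1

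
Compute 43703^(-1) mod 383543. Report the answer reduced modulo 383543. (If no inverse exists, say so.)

Apply the Euclidean algorithm to 383543 and 43703:
383543 = 8·43703 + 33919
43703 = 1·33919 + 9784
33919 = 3·9784 + 4567
9784 = 2·4567 + 650
4567 = 7·650 + 17
650 = 38·17 + 4
17 = 4·4 + 1
4 = 4·1 + 0
Since gcd(43703, 383543) = 1, back-substitute to write 1 as a combination:
1 = 17 − 4·4
1 = −4·650 + 153·17
1 = 153·4567 − 1075·650
1 = −1075·9784 + 2303·4567
1 = 2303·33919 − 7984·9784
1 = −7984·43703 + 10287·33919
1 = 10287·383543 − 90280·43703
Thus 43703·(-90280) ≡ 1 (mod 383543); reducing, -90280 mod 383543 = 293263.

293263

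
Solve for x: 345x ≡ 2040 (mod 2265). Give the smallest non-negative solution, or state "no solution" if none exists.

65

First find gcd(345, 2265):
2265 = 6×345 + 195
345 = 1×195 + 150
195 = 1×150 + 45
150 = 3×45 + 15
45 = 3×15 + 0
gcd = 15 and 15 | 2040, so solutions exist. Divide through by 15: 23x ≡ 136 (mod 151).
Now find 23⁻¹ mod 151:
151 = 6*23 + 13
23 = 1*13 + 10
13 = 1*10 + 3
10 = 3*3 + 1
3 = 3*1 + 0
Back-substitute:
1 = 10 − 3·3
1 = −3·13 + 4·10
1 = 4·23 − 7·13
1 = −7·151 + 46·23
So 23⁻¹ ≡ 46 (mod 151).
Then x ≡ 46·136 ≡ 65 (mod 151); the smallest non-negative solution is x = 65.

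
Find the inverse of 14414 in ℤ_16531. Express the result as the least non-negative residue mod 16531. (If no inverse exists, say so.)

Apply the Euclidean algorithm to 16531 and 14414:
16531 = 1×14414 + 2117
14414 = 6×2117 + 1712
2117 = 1×1712 + 405
1712 = 4×405 + 92
405 = 4×92 + 37
92 = 2×37 + 18
37 = 2×18 + 1
18 = 18×1 + 0
The gcd is 1. Working backward:
1 = 37 − 2·18
1 = −2·92 + 5·37
1 = 5·405 − 22·92
1 = −22·1712 + 93·405
1 = 93·2117 − 115·1712
1 = −115·14414 + 783·2117
1 = 783·16531 − 898·14414
Thus 14414·(-898) ≡ 1 (mod 16531); reducing, -898 mod 16531 = 15633.

15633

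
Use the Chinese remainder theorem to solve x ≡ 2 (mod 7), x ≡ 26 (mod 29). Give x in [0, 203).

Write x = 2 + 7·k. Then 7·k ≡ 26 − 2 ≡ 24 (mod 29).
Need 7⁻¹ mod 29. Extended Euclid on (29, 7):
29 = 4·7 + 1
7 = 7·1 + 0
Back-substitute:
1 = 29 − 4·7
7⁻¹ ≡ 25 (mod 29), so k ≡ 25·24 ≡ 20 (mod 29).
x = 2 + 7·20 = 142.

142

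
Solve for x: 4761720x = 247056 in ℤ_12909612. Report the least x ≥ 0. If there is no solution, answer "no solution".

997699

First find gcd(4761720, 12909612):
12909612 = 2*4761720 + 3386172
4761720 = 1*3386172 + 1375548
3386172 = 2*1375548 + 635076
1375548 = 2*635076 + 105396
635076 = 6*105396 + 2700
105396 = 39*2700 + 96
2700 = 28*96 + 12
96 = 8*12 + 0
gcd = 12 and 12 | 247056, so solutions exist. Divide through by 12: 396810x ≡ 20588 (mod 1075801).
Now find 396810⁻¹ mod 1075801:
1075801 = 2·396810 + 282181
396810 = 1·282181 + 114629
282181 = 2·114629 + 52923
114629 = 2·52923 + 8783
52923 = 6·8783 + 225
8783 = 39·225 + 8
225 = 28·8 + 1
8 = 8·1 + 0
Back-substitute:
1 = 225 − 28·8
1 = −28·8783 + 1093·225
1 = 1093·52923 − 6586·8783
1 = −6586·114629 + 14265·52923
1 = 14265·282181 − 35116·114629
1 = −35116·396810 + 49381·282181
1 = 49381·1075801 − 133878·396810
So 396810·(-133878) ≡ 1 (mod 1075801), i.e. 396810⁻¹ ≡ 941923.
Then x ≡ 941923·20588 ≡ 997699 (mod 1075801); the smallest non-negative solution is x = 997699.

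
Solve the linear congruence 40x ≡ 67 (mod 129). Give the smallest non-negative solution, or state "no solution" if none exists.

121

First find gcd(40, 129):
129 = 3·40 + 9
40 = 4·9 + 4
9 = 2·4 + 1
4 = 4·1 + 0
gcd = 1, so a unique solution mod 129 exists.
Back-substitute for the Bézout coefficients:
1 = 9 − 2·4
1 = −2·40 + 9·9
1 = 9·129 − 29·40
So 40·(-29) ≡ 1 (mod 129), giving 40⁻¹ ≡ 100.
x ≡ 40⁻¹·67 ≡ 100·67 ≡ 121 (mod 129).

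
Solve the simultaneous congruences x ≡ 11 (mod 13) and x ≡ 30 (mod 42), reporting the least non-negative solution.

492

Write x = 11 + 13·k. Then 13·k ≡ 30 − 11 ≡ 19 (mod 42).
Need 13⁻¹ mod 42. Extended Euclid on (42, 13):
42 = 3×13 + 3
13 = 4×3 + 1
3 = 3×1 + 0
Back-substitute:
1 = 13 − 4·3
1 = −4·42 + 13·13
13⁻¹ ≡ 13 (mod 42), so k ≡ 13·19 ≡ 37 (mod 42).
x = 11 + 13·37 = 492.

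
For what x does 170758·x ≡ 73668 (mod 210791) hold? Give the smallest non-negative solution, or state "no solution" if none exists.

First find gcd(170758, 210791):
210791 = 1×170758 + 40033
170758 = 4×40033 + 10626
40033 = 3×10626 + 8155
10626 = 1×8155 + 2471
8155 = 3×2471 + 742
2471 = 3×742 + 245
742 = 3×245 + 7
245 = 35×7 + 0
gcd = 7 and 7 | 73668, so solutions exist. Divide through by 7: 24394x ≡ 10524 (mod 30113).
Now find 24394⁻¹ mod 30113:
30113 = 1*24394 + 5719
24394 = 4*5719 + 1518
5719 = 3*1518 + 1165
1518 = 1*1165 + 353
1165 = 3*353 + 106
353 = 3*106 + 35
106 = 3*35 + 1
35 = 35*1 + 0
Back-substitute:
1 = 106 − 3·35
1 = −3·353 + 10·106
1 = 10·1165 − 33·353
1 = −33·1518 + 43·1165
1 = 43·5719 − 162·1518
1 = −162·24394 + 691·5719
1 = 691·30113 − 853·24394
So 24394·(-853) ≡ 1 (mod 30113), i.e. 24394⁻¹ ≡ 29260.
Then x ≡ 29260·10524 ≡ 26815 (mod 30113); the smallest non-negative solution is x = 26815.

26815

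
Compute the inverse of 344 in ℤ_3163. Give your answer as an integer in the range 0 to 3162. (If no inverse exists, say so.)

Apply the Euclidean algorithm to 3163 and 344:
3163 = 9×344 + 67
344 = 5×67 + 9
67 = 7×9 + 4
9 = 2×4 + 1
4 = 4×1 + 0
The gcd is 1. Working backward:
1 = 9 − 2·4
1 = −2·67 + 15·9
1 = 15·344 − 77·67
1 = −77·3163 + 708·344
So 344·708 ≡ 1 (mod 3163).

708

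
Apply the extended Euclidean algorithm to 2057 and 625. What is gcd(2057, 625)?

Euclidean algorithm:
2057 = 3×625 + 182
625 = 3×182 + 79
182 = 2×79 + 24
79 = 3×24 + 7
24 = 3×7 + 3
7 = 2×3 + 1
3 = 3×1 + 0
gcd(2057, 625) = 1.
Working backward:
1 = 7 − 2·3
1 = −2·24 + 7·7
1 = 7·79 − 23·24
1 = −23·182 + 53·79
1 = 53·625 − 182·182
1 = −182·2057 + 599·625
So 1 = (-182)·2057 + (599)·625.

1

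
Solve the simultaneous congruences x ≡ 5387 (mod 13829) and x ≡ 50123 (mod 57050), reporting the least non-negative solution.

222431023

Write x = 5387 + 13829·k. Then 13829·k ≡ 50123 − 5387 ≡ 44736 (mod 57050).
Need 13829⁻¹ mod 57050. Extended Euclid on (57050, 13829):
57050 = 4×13829 + 1734
13829 = 7×1734 + 1691
1734 = 1×1691 + 43
1691 = 39×43 + 14
43 = 3×14 + 1
14 = 14×1 + 0
Back-substitute:
1 = 43 − 3·14
1 = −3·1691 + 118·43
1 = 118·1734 − 121·1691
1 = −121·13829 + 965·1734
1 = 965·57050 − 3981·13829
13829⁻¹ ≡ 53069 (mod 57050), so k ≡ 53069·44736 ≡ 16084 (mod 57050).
x = 5387 + 13829·16084 = 222431023.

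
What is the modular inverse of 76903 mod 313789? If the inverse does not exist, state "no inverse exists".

241298

gcd(313789, 76903) by repeated division:
313789 = 4×76903 + 6177
76903 = 12×6177 + 2779
6177 = 2×2779 + 619
2779 = 4×619 + 303
619 = 2×303 + 13
303 = 23×13 + 4
13 = 3×4 + 1
4 = 4×1 + 0
gcd = 1, so the inverse exists. Back-substitute:
1 = 13 − 3·4
1 = −3·303 + 70·13
1 = 70·619 − 143·303
1 = −143·2779 + 642·619
1 = 642·6177 − 1427·2779
1 = −1427·76903 + 17766·6177
1 = 17766·313789 − 72491·76903
Thus 76903·(-72491) ≡ 1 (mod 313789); reducing, -72491 mod 313789 = 241298.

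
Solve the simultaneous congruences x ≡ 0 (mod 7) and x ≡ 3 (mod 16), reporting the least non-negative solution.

Write x = 0 + 7·k. Then 7·k ≡ 3 − 0 ≡ 3 (mod 16).
Need 7⁻¹ mod 16. Extended Euclid on (16, 7):
16 = 2*7 + 2
7 = 3*2 + 1
2 = 2*1 + 0
Back-substitute:
1 = 7 − 3·2
1 = −3·16 + 7·7
7⁻¹ ≡ 7 (mod 16), so k ≡ 7·3 ≡ 5 (mod 16).
x = 0 + 7·5 = 35.

35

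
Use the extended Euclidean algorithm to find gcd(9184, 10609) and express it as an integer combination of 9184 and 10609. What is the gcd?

1

Repeated division:
10609 = 1*9184 + 1425
9184 = 6*1425 + 634
1425 = 2*634 + 157
634 = 4*157 + 6
157 = 26*6 + 1
6 = 6*1 + 0
gcd(9184, 10609) = 1.
Back-substituting:
1 = 157 − 26·6
1 = −26·634 + 105·157
1 = 105·1425 − 236·634
1 = −236·9184 + 1521·1425
1 = 1521·10609 − 1757·9184
So 1 = (1521)·10609 + (-1757)·9184.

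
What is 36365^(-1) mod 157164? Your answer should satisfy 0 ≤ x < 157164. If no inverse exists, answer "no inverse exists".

Euclidean algorithm on 157164, 36365:
157164 = 4*36365 + 11704
36365 = 3*11704 + 1253
11704 = 9*1253 + 427
1253 = 2*427 + 399
427 = 1*399 + 28
399 = 14*28 + 7
28 = 4*7 + 0
The gcd is 7, not 1, hence no inverse exists.

no inverse exists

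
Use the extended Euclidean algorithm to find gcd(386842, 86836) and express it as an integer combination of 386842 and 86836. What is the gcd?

Repeated division:
386842 = 4*86836 + 39498
86836 = 2*39498 + 7840
39498 = 5*7840 + 298
7840 = 26*298 + 92
298 = 3*92 + 22
92 = 4*22 + 4
22 = 5*4 + 2
4 = 2*2 + 0
gcd(386842, 86836) = 2.
Back-substituting:
2 = 22 − 5·4
2 = −5·92 + 21·22
2 = 21·298 − 68·92
2 = −68·7840 + 1789·298
2 = 1789·39498 − 9013·7840
2 = −9013·86836 + 19815·39498
2 = 19815·386842 − 88273·86836
So 2 = (19815)·386842 + (-88273)·86836.

2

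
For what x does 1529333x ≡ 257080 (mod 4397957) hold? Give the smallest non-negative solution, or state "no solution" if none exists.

First find gcd(1529333, 4397957):
4397957 = 2*1529333 + 1339291
1529333 = 1*1339291 + 190042
1339291 = 7*190042 + 8997
190042 = 21*8997 + 1105
8997 = 8*1105 + 157
1105 = 7*157 + 6
157 = 26*6 + 1
6 = 6*1 + 0
gcd = 1, so a unique solution mod 4397957 exists.
Back-substitute for the Bézout coefficients:
1 = 157 − 26·6
1 = −26·1105 + 183·157
1 = 183·8997 − 1490·1105
1 = −1490·190042 + 31473·8997
1 = 31473·1339291 − 221801·190042
1 = −221801·1529333 + 253274·1339291
1 = 253274·4397957 − 728349·1529333
So 1529333·(-728349) ≡ 1 (mod 4397957), giving 1529333⁻¹ ≡ 3669608.
x ≡ 1529333⁻¹·257080 ≡ 3669608·257080 ≡ 3456312 (mod 4397957).

3456312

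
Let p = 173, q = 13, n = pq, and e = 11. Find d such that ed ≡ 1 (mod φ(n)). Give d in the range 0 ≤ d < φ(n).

563

φ(n) = (p−1)(q−1) = 172·12 = 2064.
Need d with 11·d ≡ 1 (mod 2064). Apply the extended Euclidean algorithm:
2064 = 187·11 + 7
11 = 1·7 + 4
7 = 1·4 + 3
4 = 1·3 + 1
3 = 3·1 + 0
Back-substitute:
1 = 4 − 3
1 = −7 + 2·4
1 = 2·11 − 3·7
1 = −3·2064 + 563·11
So 11·563 ≡ 1 (mod 2064), hence d = 563.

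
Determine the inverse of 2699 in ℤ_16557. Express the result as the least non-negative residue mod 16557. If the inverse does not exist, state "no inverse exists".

12680

Extended Euclidean algorithm:
16557 = 6·2699 + 363
2699 = 7·363 + 158
363 = 2·158 + 47
158 = 3·47 + 17
47 = 2·17 + 13
17 = 1·13 + 4
13 = 3·4 + 1
4 = 4·1 + 0
gcd = 1, so the inverse exists. Back-substitute:
1 = 13 − 3·4
1 = −3·17 + 4·13
1 = 4·47 − 11·17
1 = −11·158 + 37·47
1 = 37·363 − 85·158
1 = −85·2699 + 632·363
1 = 632·16557 − 3877·2699
So 2699·(-3877) ≡ 1 (mod 16557), and -3877 ≡ 12680 (mod 16557).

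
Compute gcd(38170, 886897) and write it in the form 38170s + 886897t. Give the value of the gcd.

Repeated division:
886897 = 23·38170 + 8987
38170 = 4·8987 + 2222
8987 = 4·2222 + 99
2222 = 22·99 + 44
99 = 2·44 + 11
44 = 4·11 + 0
gcd(38170, 886897) = 11.
Working backward:
11 = 99 − 2·44
11 = −2·2222 + 45·99
11 = 45·8987 − 182·2222
11 = −182·38170 + 773·8987
11 = 773·886897 − 17961·38170
So 11 = (773)·886897 + (-17961)·38170.

11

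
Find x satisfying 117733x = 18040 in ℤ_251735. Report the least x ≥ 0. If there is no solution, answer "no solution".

First find gcd(117733, 251735):
251735 = 2×117733 + 16269
117733 = 7×16269 + 3850
16269 = 4×3850 + 869
3850 = 4×869 + 374
869 = 2×374 + 121
374 = 3×121 + 11
121 = 11×11 + 0
gcd = 11 and 11 | 18040, so solutions exist. Divide through by 11: 10703x ≡ 1640 (mod 22885).
Now find 10703⁻¹ mod 22885:
22885 = 2*10703 + 1479
10703 = 7*1479 + 350
1479 = 4*350 + 79
350 = 4*79 + 34
79 = 2*34 + 11
34 = 3*11 + 1
11 = 11*1 + 0
Back-substitute:
1 = 34 − 3·11
1 = −3·79 + 7·34
1 = 7·350 − 31·79
1 = −31·1479 + 131·350
1 = 131·10703 − 948·1479
1 = −948·22885 + 2027·10703
So 10703⁻¹ ≡ 2027 (mod 22885).
Then x ≡ 2027·1640 ≡ 5955 (mod 22885); the smallest non-negative solution is x = 5955.

5955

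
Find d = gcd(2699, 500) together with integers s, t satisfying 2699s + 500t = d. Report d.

1

Repeated division:
2699 = 5*500 + 199
500 = 2*199 + 102
199 = 1*102 + 97
102 = 1*97 + 5
97 = 19*5 + 2
5 = 2*2 + 1
2 = 2*1 + 0
gcd(2699, 500) = 1.
Working backward:
1 = 5 − 2·2
1 = −2·97 + 39·5
1 = 39·102 − 41·97
1 = −41·199 + 80·102
1 = 80·500 − 201·199
1 = −201·2699 + 1085·500
So 1 = (-201)·2699 + (1085)·500.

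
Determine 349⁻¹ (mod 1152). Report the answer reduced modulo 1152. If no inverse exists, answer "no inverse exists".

373

Apply the Euclidean algorithm to 1152 and 349:
1152 = 3×349 + 105
349 = 3×105 + 34
105 = 3×34 + 3
34 = 11×3 + 1
3 = 3×1 + 0
The gcd is 1. Working backward:
1 = 34 − 11·3
1 = −11·105 + 34·34
1 = 34·349 − 113·105
1 = −113·1152 + 373·349
So 349·373 ≡ 1 (mod 1152).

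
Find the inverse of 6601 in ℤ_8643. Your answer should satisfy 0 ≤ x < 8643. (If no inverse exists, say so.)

gcd(8643, 6601) by repeated division:
8643 = 1×6601 + 2042
6601 = 3×2042 + 475
2042 = 4×475 + 142
475 = 3×142 + 49
142 = 2×49 + 44
49 = 1×44 + 5
44 = 8×5 + 4
5 = 1×4 + 1
4 = 4×1 + 0
The gcd is 1. Working backward:
1 = 5 − 4
1 = −44 + 9·5
1 = 9·49 − 10·44
1 = −10·142 + 29·49
1 = 29·475 − 97·142
1 = −97·2042 + 417·475
1 = 417·6601 − 1348·2042
1 = −1348·8643 + 1765·6601
So 6601·1765 ≡ 1 (mod 8643).

1765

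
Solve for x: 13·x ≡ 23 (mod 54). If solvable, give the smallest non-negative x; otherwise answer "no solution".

First find gcd(13, 54):
54 = 4*13 + 2
13 = 6*2 + 1
2 = 2*1 + 0
gcd = 1, so a unique solution mod 54 exists.
Back-substitute for the Bézout coefficients:
1 = 13 − 6·2
1 = −6·54 + 25·13
So 13·(25) ≡ 1 (mod 54), giving 13⁻¹ ≡ 25.
x ≡ 13⁻¹·23 ≡ 25·23 ≡ 35 (mod 54).

35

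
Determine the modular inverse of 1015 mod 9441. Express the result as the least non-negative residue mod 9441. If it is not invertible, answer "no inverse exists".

gcd(9441, 1015) by repeated division:
9441 = 9·1015 + 306
1015 = 3·306 + 97
306 = 3·97 + 15
97 = 6·15 + 7
15 = 2·7 + 1
7 = 7·1 + 0
The gcd is 1. Working backward:
1 = 15 − 2·7
1 = −2·97 + 13·15
1 = 13·306 − 41·97
1 = −41·1015 + 136·306
1 = 136·9441 − 1265·1015
So 1015·(-1265) ≡ 1 (mod 9441), and -1265 ≡ 8176 (mod 9441).

8176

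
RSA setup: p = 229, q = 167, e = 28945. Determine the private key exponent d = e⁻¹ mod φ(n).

12001

φ(n) = (p−1)(q−1) = 228·166 = 37848.
Need d with 28945·d ≡ 1 (mod 37848). Apply the extended Euclidean algorithm:
37848 = 1·28945 + 8903
28945 = 3·8903 + 2236
8903 = 3·2236 + 2195
2236 = 1·2195 + 41
2195 = 53·41 + 22
41 = 1·22 + 19
22 = 1·19 + 3
19 = 6·3 + 1
3 = 3·1 + 0
Back-substitute:
1 = 19 − 6·3
1 = −6·22 + 7·19
1 = 7·41 − 13·22
1 = −13·2195 + 696·41
1 = 696·2236 − 709·2195
1 = −709·8903 + 2823·2236
1 = 2823·28945 − 9178·8903
1 = −9178·37848 + 12001·28945
So 28945·12001 ≡ 1 (mod 37848), hence d = 12001.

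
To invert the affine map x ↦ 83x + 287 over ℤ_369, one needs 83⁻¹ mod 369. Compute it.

329

Apply the Euclidean algorithm to 369 and 83:
369 = 4·83 + 37
83 = 2·37 + 9
37 = 4·9 + 1
9 = 9·1 + 0
The gcd is 1. Working backward:
1 = 37 − 4·9
1 = −4·83 + 9·37
1 = 9·369 − 40·83
Hence 83⁻¹ ≡ -40 ≡ 329 (mod 369).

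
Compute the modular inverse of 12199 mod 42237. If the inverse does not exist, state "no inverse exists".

36538

Apply the Euclidean algorithm to 42237 and 12199:
42237 = 3×12199 + 5640
12199 = 2×5640 + 919
5640 = 6×919 + 126
919 = 7×126 + 37
126 = 3×37 + 15
37 = 2×15 + 7
15 = 2×7 + 1
7 = 7×1 + 0
Since gcd(12199, 42237) = 1, back-substitute to write 1 as a combination:
1 = 15 − 2·7
1 = −2·37 + 5·15
1 = 5·126 − 17·37
1 = −17·919 + 124·126
1 = 124·5640 − 761·919
1 = −761·12199 + 1646·5640
1 = 1646·42237 − 5699·12199
Hence 12199⁻¹ ≡ -5699 ≡ 36538 (mod 42237).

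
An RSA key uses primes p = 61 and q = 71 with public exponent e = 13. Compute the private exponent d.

φ(n) = (p−1)(q−1) = 60·70 = 4200.
Need d with 13·d ≡ 1 (mod 4200). Apply the extended Euclidean algorithm:
4200 = 323*13 + 1
13 = 13*1 + 0
Back-substitute:
1 = 4200 − 323·13
So 13·(-323) ≡ 1 (mod 4200), hence d ≡ -323 ≡ 3877 (mod 4200).

3877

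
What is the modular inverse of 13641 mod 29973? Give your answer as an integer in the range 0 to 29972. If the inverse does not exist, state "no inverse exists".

Euclidean algorithm on 29973, 13641:
29973 = 2·13641 + 2691
13641 = 5·2691 + 186
2691 = 14·186 + 87
186 = 2·87 + 12
87 = 7·12 + 3
12 = 4·3 + 0
The gcd is 3, not 1, hence no inverse exists.

no inverse exists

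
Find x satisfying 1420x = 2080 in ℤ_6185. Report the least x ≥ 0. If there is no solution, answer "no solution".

First find gcd(1420, 6185):
6185 = 4·1420 + 505
1420 = 2·505 + 410
505 = 1·410 + 95
410 = 4·95 + 30
95 = 3·30 + 5
30 = 6·5 + 0
gcd = 5 and 5 | 2080, so solutions exist. Divide through by 5: 284x ≡ 416 (mod 1237).
Now find 284⁻¹ mod 1237:
1237 = 4*284 + 101
284 = 2*101 + 82
101 = 1*82 + 19
82 = 4*19 + 6
19 = 3*6 + 1
6 = 6*1 + 0
Back-substitute:
1 = 19 − 3·6
1 = −3·82 + 13·19
1 = 13·101 − 16·82
1 = −16·284 + 45·101
1 = 45·1237 − 196·284
So 284·(-196) ≡ 1 (mod 1237), i.e. 284⁻¹ ≡ 1041.
Then x ≡ 1041·416 ≡ 106 (mod 1237); the smallest non-negative solution is x = 106.

106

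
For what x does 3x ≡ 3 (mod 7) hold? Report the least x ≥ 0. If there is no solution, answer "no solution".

1

First find gcd(3, 7):
7 = 2*3 + 1
3 = 3*1 + 0
gcd = 1, so a unique solution mod 7 exists.
Back-substitute for the Bézout coefficients:
1 = 7 − 2·3
So 3·(-2) ≡ 1 (mod 7), giving 3⁻¹ ≡ 5.
x ≡ 3⁻¹·3 ≡ 5·3 ≡ 1 (mod 7).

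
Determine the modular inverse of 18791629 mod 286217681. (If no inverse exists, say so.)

Apply the Euclidean algorithm to 286217681 and 18791629:
286217681 = 15×18791629 + 4343246
18791629 = 4×4343246 + 1418645
4343246 = 3×1418645 + 87311
1418645 = 16×87311 + 21669
87311 = 4×21669 + 635
21669 = 34×635 + 79
635 = 8×79 + 3
79 = 26×3 + 1
3 = 3×1 + 0
The gcd is 1. Working backward:
1 = 79 − 26·3
1 = −26·635 + 209·79
1 = 209·21669 − 7132·635
1 = −7132·87311 + 28737·21669
1 = 28737·1418645 − 466924·87311
1 = −466924·4343246 + 1429509·1418645
1 = 1429509·18791629 − 6184960·4343246
1 = −6184960·286217681 + 94203909·18791629
So 18791629·94203909 ≡ 1 (mod 286217681).

94203909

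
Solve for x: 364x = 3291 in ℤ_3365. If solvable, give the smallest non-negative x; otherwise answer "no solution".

499

First find gcd(364, 3365):
3365 = 9·364 + 89
364 = 4·89 + 8
89 = 11·8 + 1
8 = 8·1 + 0
gcd = 1, so a unique solution mod 3365 exists.
Back-substitute for the Bézout coefficients:
1 = 89 − 11·8
1 = −11·364 + 45·89
1 = 45·3365 − 416·364
So 364·(-416) ≡ 1 (mod 3365), giving 364⁻¹ ≡ 2949.
x ≡ 364⁻¹·3291 ≡ 2949·3291 ≡ 499 (mod 3365).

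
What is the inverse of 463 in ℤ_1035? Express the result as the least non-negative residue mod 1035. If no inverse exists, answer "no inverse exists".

997

Run Euclid on (1035, 463):
1035 = 2×463 + 109
463 = 4×109 + 27
109 = 4×27 + 1
27 = 27×1 + 0
gcd = 1, so the inverse exists. Back-substitute:
1 = 109 − 4·27
1 = −4·463 + 17·109
1 = 17·1035 − 38·463
Thus 463·(-38) ≡ 1 (mod 1035); reducing, -38 mod 1035 = 997.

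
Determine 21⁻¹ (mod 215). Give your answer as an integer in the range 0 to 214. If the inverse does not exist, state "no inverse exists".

gcd(215, 21) by repeated division:
215 = 10·21 + 5
21 = 4·5 + 1
5 = 5·1 + 0
The gcd is 1. Working backward:
1 = 21 − 4·5
1 = −4·215 + 41·21
So 21·41 ≡ 1 (mod 215).

41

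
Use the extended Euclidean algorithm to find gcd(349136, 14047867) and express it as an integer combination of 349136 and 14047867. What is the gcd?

Apply Euclid's algorithm to 14047867 and 349136:
14047867 = 40×349136 + 82427
349136 = 4×82427 + 19428
82427 = 4×19428 + 4715
19428 = 4×4715 + 568
4715 = 8×568 + 171
568 = 3×171 + 55
171 = 3×55 + 6
55 = 9×6 + 1
6 = 6×1 + 0
gcd(349136, 14047867) = 1.
Back-substituting:
1 = 55 − 9·6
1 = −9·171 + 28·55
1 = 28·568 − 93·171
1 = −93·4715 + 772·568
1 = 772·19428 − 3181·4715
1 = −3181·82427 + 13496·19428
1 = 13496·349136 − 57165·82427
1 = −57165·14047867 + 2300096·349136
So 1 = (-57165)·14047867 + (2300096)·349136.

1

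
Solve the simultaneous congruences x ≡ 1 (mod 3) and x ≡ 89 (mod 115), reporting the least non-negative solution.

Write x = 1 + 3·k. Then 3·k ≡ 89 − 1 ≡ 88 (mod 115).
Need 3⁻¹ mod 115. Extended Euclid on (115, 3):
115 = 38·3 + 1
3 = 3·1 + 0
Back-substitute:
1 = 115 − 38·3
3⁻¹ ≡ 77 (mod 115), so k ≡ 77·88 ≡ 106 (mod 115).
x = 1 + 3·106 = 319.

319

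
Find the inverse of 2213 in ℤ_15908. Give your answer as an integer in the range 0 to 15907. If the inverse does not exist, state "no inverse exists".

Apply the Euclidean algorithm to 15908 and 2213:
15908 = 7×2213 + 417
2213 = 5×417 + 128
417 = 3×128 + 33
128 = 3×33 + 29
33 = 1×29 + 4
29 = 7×4 + 1
4 = 4×1 + 0
The gcd is 1. Working backward:
1 = 29 − 7·4
1 = −7·33 + 8·29
1 = 8·128 − 31·33
1 = −31·417 + 101·128
1 = 101·2213 − 536·417
1 = −536·15908 + 3853·2213
So 2213·3853 ≡ 1 (mod 15908).

3853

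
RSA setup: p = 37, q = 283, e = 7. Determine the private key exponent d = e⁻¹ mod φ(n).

4351

φ(n) = (p−1)(q−1) = 36·282 = 10152.
Need d with 7·d ≡ 1 (mod 10152). Apply the extended Euclidean algorithm:
10152 = 1450*7 + 2
7 = 3*2 + 1
2 = 2*1 + 0
Back-substitute:
1 = 7 − 3·2
1 = −3·10152 + 4351·7
So 7·4351 ≡ 1 (mod 10152), hence d = 4351.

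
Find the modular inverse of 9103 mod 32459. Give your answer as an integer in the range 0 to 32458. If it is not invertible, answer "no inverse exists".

6725

gcd(32459, 9103) by repeated division:
32459 = 3·9103 + 5150
9103 = 1·5150 + 3953
5150 = 1·3953 + 1197
3953 = 3·1197 + 362
1197 = 3·362 + 111
362 = 3·111 + 29
111 = 3·29 + 24
29 = 1·24 + 5
24 = 4·5 + 4
5 = 1·4 + 1
4 = 4·1 + 0
Since gcd(9103, 32459) = 1, back-substitute to write 1 as a combination:
1 = 5 − 4
1 = −24 + 5·5
1 = 5·29 − 6·24
1 = −6·111 + 23·29
1 = 23·362 − 75·111
1 = −75·1197 + 248·362
1 = 248·3953 − 819·1197
1 = −819·5150 + 1067·3953
1 = 1067·9103 − 1886·5150
1 = −1886·32459 + 6725·9103
So 9103·6725 ≡ 1 (mod 32459).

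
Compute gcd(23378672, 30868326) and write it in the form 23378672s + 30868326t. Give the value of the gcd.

2

Euclidean algorithm:
30868326 = 1·23378672 + 7489654
23378672 = 3·7489654 + 909710
7489654 = 8·909710 + 211974
909710 = 4·211974 + 61814
211974 = 3·61814 + 26532
61814 = 2·26532 + 8750
26532 = 3·8750 + 282
8750 = 31·282 + 8
282 = 35·8 + 2
8 = 4·2 + 0
gcd(23378672, 30868326) = 2.
Working backward:
2 = 282 − 35·8
2 = −35·8750 + 1086·282
2 = 1086·26532 − 3293·8750
2 = −3293·61814 + 7672·26532
2 = 7672·211974 − 26309·61814
2 = −26309·909710 + 112908·211974
2 = 112908·7489654 − 929573·909710
2 = −929573·23378672 + 2901627·7489654
2 = 2901627·30868326 − 3831200·23378672
So 2 = (2901627)·30868326 + (-3831200)·23378672.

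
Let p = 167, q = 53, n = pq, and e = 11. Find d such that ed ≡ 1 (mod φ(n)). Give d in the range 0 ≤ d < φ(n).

3139

φ(n) = (p−1)(q−1) = 166·52 = 8632.
Need d with 11·d ≡ 1 (mod 8632). Apply the extended Euclidean algorithm:
8632 = 784·11 + 8
11 = 1·8 + 3
8 = 2·3 + 2
3 = 1·2 + 1
2 = 2·1 + 0
Back-substitute:
1 = 3 − 2
1 = −8 + 3·3
1 = 3·11 − 4·8
1 = −4·8632 + 3139·11
So 11·3139 ≡ 1 (mod 8632), hence d = 3139.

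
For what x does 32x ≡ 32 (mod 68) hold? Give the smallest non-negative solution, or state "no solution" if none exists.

1

First find gcd(32, 68):
68 = 2×32 + 4
32 = 8×4 + 0
gcd = 4 and 4 | 32, so solutions exist. Divide through by 4: 8x ≡ 8 (mod 17).
Now find 8⁻¹ mod 17:
17 = 2·8 + 1
8 = 8·1 + 0
Back-substitute:
1 = 17 − 2·8
So 8·(-2) ≡ 1 (mod 17), i.e. 8⁻¹ ≡ 15.
Then x ≡ 15·8 ≡ 1 (mod 17); the smallest non-negative solution is x = 1.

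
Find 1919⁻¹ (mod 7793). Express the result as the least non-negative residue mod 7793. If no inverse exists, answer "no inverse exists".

333

Extended Euclidean algorithm:
7793 = 4·1919 + 117
1919 = 16·117 + 47
117 = 2·47 + 23
47 = 2·23 + 1
23 = 23·1 + 0
Since gcd(1919, 7793) = 1, back-substitute to write 1 as a combination:
1 = 47 − 2·23
1 = −2·117 + 5·47
1 = 5·1919 − 82·117
1 = −82·7793 + 333·1919
So 1919·333 ≡ 1 (mod 7793).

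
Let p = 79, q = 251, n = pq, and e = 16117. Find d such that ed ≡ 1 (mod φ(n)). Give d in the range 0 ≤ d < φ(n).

φ(n) = (p−1)(q−1) = 78·250 = 19500.
Need d with 16117·d ≡ 1 (mod 19500). Apply the extended Euclidean algorithm:
19500 = 1·16117 + 3383
16117 = 4·3383 + 2585
3383 = 1·2585 + 798
2585 = 3·798 + 191
798 = 4·191 + 34
191 = 5·34 + 21
34 = 1·21 + 13
21 = 1·13 + 8
13 = 1·8 + 5
8 = 1·5 + 3
5 = 1·3 + 2
3 = 1·2 + 1
2 = 2·1 + 0
Back-substitute:
1 = 3 − 2
1 = −5 + 2·3
1 = 2·8 − 3·5
1 = −3·13 + 5·8
1 = 5·21 − 8·13
1 = −8·34 + 13·21
1 = 13·191 − 73·34
1 = −73·798 + 305·191
1 = 305·2585 − 988·798
1 = −988·3383 + 1293·2585
1 = 1293·16117 − 6160·3383
1 = −6160·19500 + 7453·16117
So 16117·7453 ≡ 1 (mod 19500), hence d = 7453.

7453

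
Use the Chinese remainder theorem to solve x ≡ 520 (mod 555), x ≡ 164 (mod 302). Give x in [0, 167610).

Write x = 520 + 555·k. Then 555·k ≡ 164 − 520 ≡ 248 (mod 302).
Need 555⁻¹ mod 302. Extended Euclid on (302, 253):
302 = 1·253 + 49
253 = 5·49 + 8
49 = 6·8 + 1
8 = 8·1 + 0
Back-substitute:
1 = 49 − 6·8
1 = −6·253 + 31·49
1 = 31·302 − 37·253
555⁻¹ ≡ 265 (mod 302), so k ≡ 265·248 ≡ 186 (mod 302).
x = 520 + 555·186 = 103750.

103750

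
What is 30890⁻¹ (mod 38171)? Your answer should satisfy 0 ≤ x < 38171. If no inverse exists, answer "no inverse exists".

gcd(38171, 30890) by repeated division:
38171 = 1·30890 + 7281
30890 = 4·7281 + 1766
7281 = 4·1766 + 217
1766 = 8·217 + 30
217 = 7·30 + 7
30 = 4·7 + 2
7 = 3·2 + 1
2 = 2·1 + 0
gcd = 1, so the inverse exists. Back-substitute:
1 = 7 − 3·2
1 = −3·30 + 13·7
1 = 13·217 − 94·30
1 = −94·1766 + 765·217
1 = 765·7281 − 3154·1766
1 = −3154·30890 + 13381·7281
1 = 13381·38171 − 16535·30890
So 30890·(-16535) ≡ 1 (mod 38171), and -16535 ≡ 21636 (mod 38171).

21636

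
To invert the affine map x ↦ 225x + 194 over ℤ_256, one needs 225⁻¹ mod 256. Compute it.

Run Euclid on (256, 225):
256 = 1×225 + 31
225 = 7×31 + 8
31 = 3×8 + 7
8 = 1×7 + 1
7 = 7×1 + 0
The gcd is 1. Working backward:
1 = 8 − 7
1 = −31 + 4·8
1 = 4·225 − 29·31
1 = −29·256 + 33·225
So 225·33 ≡ 1 (mod 256).

33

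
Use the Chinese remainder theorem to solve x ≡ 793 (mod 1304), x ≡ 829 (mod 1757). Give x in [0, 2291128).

288977

Write x = 793 + 1304·k. Then 1304·k ≡ 829 − 793 ≡ 36 (mod 1757).
Need 1304⁻¹ mod 1757. Extended Euclid on (1757, 1304):
1757 = 1*1304 + 453
1304 = 2*453 + 398
453 = 1*398 + 55
398 = 7*55 + 13
55 = 4*13 + 3
13 = 4*3 + 1
3 = 3*1 + 0
Back-substitute:
1 = 13 − 4·3
1 = −4·55 + 17·13
1 = 17·398 − 123·55
1 = −123·453 + 140·398
1 = 140·1304 − 403·453
1 = −403·1757 + 543·1304
1304⁻¹ ≡ 543 (mod 1757), so k ≡ 543·36 ≡ 221 (mod 1757).
x = 793 + 1304·221 = 288977.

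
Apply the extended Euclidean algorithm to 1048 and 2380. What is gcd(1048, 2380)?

4

Euclidean algorithm:
2380 = 2*1048 + 284
1048 = 3*284 + 196
284 = 1*196 + 88
196 = 2*88 + 20
88 = 4*20 + 8
20 = 2*8 + 4
8 = 2*4 + 0
gcd(1048, 2380) = 4.
Back-substituting:
4 = 20 − 2·8
4 = −2·88 + 9·20
4 = 9·196 − 20·88
4 = −20·284 + 29·196
4 = 29·1048 − 107·284
4 = −107·2380 + 243·1048
So 4 = (-107)·2380 + (243)·1048.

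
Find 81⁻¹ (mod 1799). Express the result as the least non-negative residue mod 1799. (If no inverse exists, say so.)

Apply the Euclidean algorithm to 1799 and 81:
1799 = 22*81 + 17
81 = 4*17 + 13
17 = 1*13 + 4
13 = 3*4 + 1
4 = 4*1 + 0
gcd = 1, so the inverse exists. Back-substitute:
1 = 13 − 3·4
1 = −3·17 + 4·13
1 = 4·81 − 19·17
1 = −19·1799 + 422·81
So 81·422 ≡ 1 (mod 1799).

422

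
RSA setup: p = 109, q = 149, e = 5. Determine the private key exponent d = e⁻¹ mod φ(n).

φ(n) = (p−1)(q−1) = 108·148 = 15984.
Need d with 5·d ≡ 1 (mod 15984). Apply the extended Euclidean algorithm:
15984 = 3196·5 + 4
5 = 1·4 + 1
4 = 4·1 + 0
Back-substitute:
1 = 5 − 4
1 = −15984 + 3197·5
So 5·3197 ≡ 1 (mod 15984), hence d = 3197.

3197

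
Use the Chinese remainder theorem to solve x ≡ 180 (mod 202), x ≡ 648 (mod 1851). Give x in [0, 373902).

178344

Write x = 180 + 202·k. Then 202·k ≡ 648 − 180 ≡ 468 (mod 1851).
Need 202⁻¹ mod 1851. Extended Euclid on (1851, 202):
1851 = 9×202 + 33
202 = 6×33 + 4
33 = 8×4 + 1
4 = 4×1 + 0
Back-substitute:
1 = 33 − 8·4
1 = −8·202 + 49·33
1 = 49·1851 − 449·202
202⁻¹ ≡ 1402 (mod 1851), so k ≡ 1402·468 ≡ 882 (mod 1851).
x = 180 + 202·882 = 178344.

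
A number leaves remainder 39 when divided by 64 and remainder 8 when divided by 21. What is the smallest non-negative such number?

743

Write x = 39 + 64·k. Then 64·k ≡ 8 − 39 ≡ 11 (mod 21).
Need 64⁻¹ mod 21. Extended Euclid on (21, 1):
21 = 21*1 + 0
64⁻¹ ≡ 1 (mod 21), so k ≡ 1·11 ≡ 11 (mod 21).
x = 39 + 64·11 = 743.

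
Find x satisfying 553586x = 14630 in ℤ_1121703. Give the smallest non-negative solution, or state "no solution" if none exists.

First find gcd(553586, 1121703):
1121703 = 2*553586 + 14531
553586 = 38*14531 + 1408
14531 = 10*1408 + 451
1408 = 3*451 + 55
451 = 8*55 + 11
55 = 5*11 + 0
gcd = 11 and 11 | 14630, so solutions exist. Divide through by 11: 50326x ≡ 1330 (mod 101973).
Now find 50326⁻¹ mod 101973:
101973 = 2·50326 + 1321
50326 = 38·1321 + 128
1321 = 10·128 + 41
128 = 3·41 + 5
41 = 8·5 + 1
5 = 5·1 + 0
Back-substitute:
1 = 41 − 8·5
1 = −8·128 + 25·41
1 = 25·1321 − 258·128
1 = −258·50326 + 9829·1321
1 = 9829·101973 − 19916·50326
So 50326·(-19916) ≡ 1 (mod 101973), i.e. 50326⁻¹ ≡ 82057.
Then x ≡ 82057·1330 ≡ 24700 (mod 101973); the smallest non-negative solution is x = 24700.

24700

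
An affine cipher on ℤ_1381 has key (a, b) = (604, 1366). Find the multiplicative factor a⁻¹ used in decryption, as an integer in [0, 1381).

Apply the Euclidean algorithm to 1381 and 604:
1381 = 2·604 + 173
604 = 3·173 + 85
173 = 2·85 + 3
85 = 28·3 + 1
3 = 3·1 + 0
gcd = 1, so the inverse exists. Back-substitute:
1 = 85 − 28·3
1 = −28·173 + 57·85
1 = 57·604 − 199·173
1 = −199·1381 + 455·604
So 604·455 ≡ 1 (mod 1381).

455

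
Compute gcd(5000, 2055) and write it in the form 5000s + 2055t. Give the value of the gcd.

5

Euclidean algorithm:
5000 = 2*2055 + 890
2055 = 2*890 + 275
890 = 3*275 + 65
275 = 4*65 + 15
65 = 4*15 + 5
15 = 3*5 + 0
gcd(5000, 2055) = 5.
Working backward:
5 = 65 − 4·15
5 = −4·275 + 17·65
5 = 17·890 − 55·275
5 = −55·2055 + 127·890
5 = 127·5000 − 309·2055
So 5 = (127)·5000 + (-309)·2055.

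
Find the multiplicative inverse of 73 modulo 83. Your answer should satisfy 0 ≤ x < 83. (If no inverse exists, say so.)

Apply the Euclidean algorithm to 83 and 73:
83 = 1·73 + 10
73 = 7·10 + 3
10 = 3·3 + 1
3 = 3·1 + 0
The gcd is 1. Working backward:
1 = 10 − 3·3
1 = −3·73 + 22·10
1 = 22·83 − 25·73
Hence 73⁻¹ ≡ -25 ≡ 58 (mod 83).

58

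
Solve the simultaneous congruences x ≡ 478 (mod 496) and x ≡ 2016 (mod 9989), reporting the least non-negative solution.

2938782

Write x = 478 + 496·k. Then 496·k ≡ 2016 − 478 ≡ 1538 (mod 9989).
Need 496⁻¹ mod 9989. Extended Euclid on (9989, 496):
9989 = 20·496 + 69
496 = 7·69 + 13
69 = 5·13 + 4
13 = 3·4 + 1
4 = 4·1 + 0
Back-substitute:
1 = 13 − 3·4
1 = −3·69 + 16·13
1 = 16·496 − 115·69
1 = −115·9989 + 2316·496
496⁻¹ ≡ 2316 (mod 9989), so k ≡ 2316·1538 ≡ 5924 (mod 9989).
x = 478 + 496·5924 = 2938782.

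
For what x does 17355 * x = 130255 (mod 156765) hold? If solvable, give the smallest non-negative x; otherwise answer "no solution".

gcd(17355, 156765):
156765 = 9·17355 + 570
17355 = 30·570 + 255
570 = 2·255 + 60
255 = 4·60 + 15
60 = 4·15 + 0
gcd = 15, but 15 ∤ 130255, so the congruence has no solution.

no solution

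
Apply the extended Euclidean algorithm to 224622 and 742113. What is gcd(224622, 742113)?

9

Repeated division:
742113 = 3·224622 + 68247
224622 = 3·68247 + 19881
68247 = 3·19881 + 8604
19881 = 2·8604 + 2673
8604 = 3·2673 + 585
2673 = 4·585 + 333
585 = 1·333 + 252
333 = 1·252 + 81
252 = 3·81 + 9
81 = 9·9 + 0
gcd(224622, 742113) = 9.
Back-substituting:
9 = 252 − 3·81
9 = −3·333 + 4·252
9 = 4·585 − 7·333
9 = −7·2673 + 32·585
9 = 32·8604 − 103·2673
9 = −103·19881 + 238·8604
9 = 238·68247 − 817·19881
9 = −817·224622 + 2689·68247
9 = 2689·742113 − 8884·224622
So 9 = (2689)·742113 + (-8884)·224622.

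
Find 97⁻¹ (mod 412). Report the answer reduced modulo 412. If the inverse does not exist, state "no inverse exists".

gcd(412, 97) by repeated division:
412 = 4*97 + 24
97 = 4*24 + 1
24 = 24*1 + 0
gcd = 1, so the inverse exists. Back-substitute:
1 = 97 − 4·24
1 = −4·412 + 17·97
So 97·17 ≡ 1 (mod 412).

17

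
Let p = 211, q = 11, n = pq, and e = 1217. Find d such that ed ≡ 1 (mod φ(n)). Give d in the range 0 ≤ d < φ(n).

1553

φ(n) = (p−1)(q−1) = 210·10 = 2100.
Need d with 1217·d ≡ 1 (mod 2100). Apply the extended Euclidean algorithm:
2100 = 1*1217 + 883
1217 = 1*883 + 334
883 = 2*334 + 215
334 = 1*215 + 119
215 = 1*119 + 96
119 = 1*96 + 23
96 = 4*23 + 4
23 = 5*4 + 3
4 = 1*3 + 1
3 = 3*1 + 0
Back-substitute:
1 = 4 − 3
1 = −23 + 6·4
1 = 6·96 − 25·23
1 = −25·119 + 31·96
1 = 31·215 − 56·119
1 = −56·334 + 87·215
1 = 87·883 − 230·334
1 = −230·1217 + 317·883
1 = 317·2100 − 547·1217
So 1217·(-547) ≡ 1 (mod 2100), hence d ≡ -547 ≡ 1553 (mod 2100).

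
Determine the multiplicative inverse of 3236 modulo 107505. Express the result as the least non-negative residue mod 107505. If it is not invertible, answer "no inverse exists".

Extended Euclidean algorithm:
107505 = 33*3236 + 717
3236 = 4*717 + 368
717 = 1*368 + 349
368 = 1*349 + 19
349 = 18*19 + 7
19 = 2*7 + 5
7 = 1*5 + 2
5 = 2*2 + 1
2 = 2*1 + 0
Since gcd(3236, 107505) = 1, back-substitute to write 1 as a combination:
1 = 5 − 2·2
1 = −2·7 + 3·5
1 = 3·19 − 8·7
1 = −8·349 + 147·19
1 = 147·368 − 155·349
1 = −155·717 + 302·368
1 = 302·3236 − 1363·717
1 = −1363·107505 + 45281·3236
So 3236·45281 ≡ 1 (mod 107505).

45281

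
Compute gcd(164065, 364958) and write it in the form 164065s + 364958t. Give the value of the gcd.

Repeated division:
364958 = 2·164065 + 36828
164065 = 4·36828 + 16753
36828 = 2·16753 + 3322
16753 = 5·3322 + 143
3322 = 23·143 + 33
143 = 4·33 + 11
33 = 3·11 + 0
gcd(164065, 364958) = 11.
Working backward:
11 = 143 − 4·33
11 = −4·3322 + 93·143
11 = 93·16753 − 469·3322
11 = −469·36828 + 1031·16753
11 = 1031·164065 − 4593·36828
11 = −4593·364958 + 10217·164065
So 11 = (-4593)·364958 + (10217)·164065.

11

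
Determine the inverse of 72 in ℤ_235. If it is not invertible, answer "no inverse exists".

173

Run Euclid on (235, 72):
235 = 3×72 + 19
72 = 3×19 + 15
19 = 1×15 + 4
15 = 3×4 + 3
4 = 1×3 + 1
3 = 3×1 + 0
gcd = 1, so the inverse exists. Back-substitute:
1 = 4 − 3
1 = −15 + 4·4
1 = 4·19 − 5·15
1 = −5·72 + 19·19
1 = 19·235 − 62·72
So 72·(-62) ≡ 1 (mod 235), and -62 ≡ 173 (mod 235).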